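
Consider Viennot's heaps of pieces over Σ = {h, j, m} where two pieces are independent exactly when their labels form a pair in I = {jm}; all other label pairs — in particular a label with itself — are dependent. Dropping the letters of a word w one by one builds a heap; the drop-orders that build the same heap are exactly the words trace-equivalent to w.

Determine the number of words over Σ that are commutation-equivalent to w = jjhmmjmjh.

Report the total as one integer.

drop 0:j onto floor
drop 1:j onto {0:j}
drop 2:h onto {1:j}
drop 3:m onto {2:h}
drop 4:m onto {3:m}
drop 5:j onto {2:h}
drop 6:m onto {4:m}
drop 7:j onto {5:j}
drop 8:h onto {6:m, 7:j}
ground layer = {0:j}
drop-orders for the pieces not yet dropped (sum over which currently-grounded one goes next):
  1 to go: {8} 1
  2 to go: {6,8} 1  {7,8} 1
  3 to go: {4,6,8} 1  {5,7,8} 1  {6,7,8} 2
  4 to go: {3,4,6,8} 1  {4,6,7,8} 3  {5,6,7,8} 3
  5 to go: {3,4,6,7,8} 4  {4,5,6,7,8} 6
  6 to go: {3,4,5,6,7,8} 10
  7 to go: {2,3,4,5,6,7,8} 10
  if 0:j drops first: 10 orders

10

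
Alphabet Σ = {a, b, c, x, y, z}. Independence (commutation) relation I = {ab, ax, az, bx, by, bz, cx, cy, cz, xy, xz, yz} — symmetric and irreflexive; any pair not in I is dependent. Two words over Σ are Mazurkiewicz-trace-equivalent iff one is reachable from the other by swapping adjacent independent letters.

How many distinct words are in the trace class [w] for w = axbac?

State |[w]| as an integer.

drop 0:a onto floor
drop 1:x onto floor
drop 2:b onto floor
drop 3:a onto {0:a}
drop 4:c onto {2:b, 3:a}
ground layer = {0:a, 1:x, 2:b}
drop-orders for the pieces not yet dropped (sum over which currently-grounded one goes next):
  1 to go: {1} 1  {4} 1
  2 to go: {1,4} 2  {2,4} 1  {3,4} 1
  3 to go: {0,3,4} 1  {1,2,4} 3  {1,3,4} 3  {2,3,4} 2
  if 0:a drops first: 8 orders
  if 1:x drops first: 3 orders
  if 2:b drops first: 4 orders
heap linearizations: 15

15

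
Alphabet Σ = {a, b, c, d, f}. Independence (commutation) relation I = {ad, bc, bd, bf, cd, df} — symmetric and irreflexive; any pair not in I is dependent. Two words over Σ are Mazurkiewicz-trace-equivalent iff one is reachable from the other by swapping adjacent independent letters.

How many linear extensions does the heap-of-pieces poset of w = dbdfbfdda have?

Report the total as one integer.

piece 0:d — minimal
piece 1:b — minimal
piece 2:d rests on {0:d}
piece 3:f — minimal
piece 4:b rests on {1:b}
piece 5:f rests on {3:f}
piece 6:d rests on {2:d}
piece 7:d rests on {6:d}
piece 8:a rests on {4:b, 5:f}
minimal pieces: {0:d, 1:b, 3:f}
ways to finish when only these pieces remain (= sum over removing one remaining piece with nothing left below it):
  1 left: {7}→1  {8}→1
  2 left: {4,8}→1  {5,8}→1  {6,7}→1  {7,8}→2
  3 left: {1,4,8}→1  {2,6,7}→1  {3,5,8}→1  {4,5,8}→2  {4,7,8}→3  {5,7,8}→3  {6,7,8}→3
  4 left: {0,2,6,7}→1  {1,4,5,8}→3  {1,4,7,8}→4  {2,6,7,8}→4  {3,4,5,8}→3  {3,5,7,8}→4  {4,5,7,8}→8  {4,6,7,8}→6  {5,6,7,8}→6
  5 left: {0,2,6,7,8}→5  {1,3,4,5,8}→6  {1,4,5,7,8}→15  {1,4,6,7,8}→10  {2,4,6,7,8}→10  {2,5,6,7,8}→10  {3,4,5,7,8}→15  {3,5,6,7,8}→10  {4,5,6,7,8}→20
  6 left: {0,2,4,6,7,8}→15  {0,2,5,6,7,8}→15  {1,2,4,6,7,8}→20  {1,3,4,5,7,8}→36  {1,4,5,6,7,8}→45  {2,3,5,6,7,8}→20  {2,4,5,6,7,8}→40  {3,4,5,6,7,8}→45
  7 left: {0,1,2,4,6,7,8}→35  {0,2,3,5,6,7,8}→35  {0,2,4,5,6,7,8}→70  {1,2,4,5,6,7,8}→105  {1,3,4,5,6,7,8}→126  {2,3,4,5,6,7,8}→105
  placing 0:d first → 336 extensions
  placing 1:b first → 210 extensions
  placing 3:f first → 210 extensions
total linear extensions = 756

756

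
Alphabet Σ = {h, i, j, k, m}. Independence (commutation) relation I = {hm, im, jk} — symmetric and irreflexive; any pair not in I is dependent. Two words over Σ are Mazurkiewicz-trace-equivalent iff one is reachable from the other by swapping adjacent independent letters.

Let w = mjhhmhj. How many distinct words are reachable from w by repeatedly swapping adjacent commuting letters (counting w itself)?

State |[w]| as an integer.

4

#0=m has no predecessor
#1=j depends on [0:m]
#2=h depends on [1:j]
#3=h depends on [2:h]
#4=m depends on [1:j]
#5=h depends on [3:h]
#6=j depends on [4:m, 5:h]
sources: [0:m]
N(rest) = Σ N(rest − s) over sources s of rest; N(one piece) = 1:
  size 1 → [6]=1
  size 2 → [4,6]=1  [5,6]=1
  size 3 → [3,5,6]=1  [4,5,6]=2
  size 4 → [2,3,5,6]=1  [3,4,5,6]=3
  size 5 → [2,3,4,5,6]=4
  first=0(m) contributes 4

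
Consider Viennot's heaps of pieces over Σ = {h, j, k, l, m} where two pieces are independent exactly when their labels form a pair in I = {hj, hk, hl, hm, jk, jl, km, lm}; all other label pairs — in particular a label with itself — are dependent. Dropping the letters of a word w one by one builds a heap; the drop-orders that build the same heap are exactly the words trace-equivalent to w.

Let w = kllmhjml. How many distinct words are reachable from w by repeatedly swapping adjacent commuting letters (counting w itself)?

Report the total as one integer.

0(k) covers ∅
1(l) covers 0:k
2(l) covers 1:l
3(m) covers ∅
4(h) covers ∅
5(j) covers 3:m
6(m) covers 5:j
7(l) covers 2:l
floor of heap: 0:k, 3:m, 4:h
completions by unplaced set U, small U first (add the entries for U minus each lowest piece of U):
  |U|=1: {4}:1  {6}:1  {7}:1
  |U|=2: {2,7}:1  {4,6}:2  {4,7}:2  {5,6}:1  {6,7}:2
  |U|=3: {1,2,7}:1  {2,4,7}:3  {2,6,7}:3  {3,5,6}:1  {4,5,6}:3  {4,6,7}:6  {5,6,7}:3
  |U|=4: {0,1,2,7}:1  {1,2,4,7}:4  {1,2,6,7}:4  {2,4,6,7}:12  {2,5,6,7}:6  {3,4,5,6}:4  {3,5,6,7}:4  {4,5,6,7}:12
  |U|=5: {0,1,2,4,7}:5  {0,1,2,6,7}:5  {1,2,4,6,7}:20  {1,2,5,6,7}:10  {2,3,5,6,7}:10  {2,4,5,6,7}:30  {3,4,5,6,7}:20
  |U|=6: {0,1,2,4,6,7}:30  {0,1,2,5,6,7}:15  {1,2,3,5,6,7}:20  {1,2,4,5,6,7}:60  {2,3,4,5,6,7}:60
  start at 0(k): 140
  start at 3(m): 105
  start at 4(h): 35
sum over floor = 280

280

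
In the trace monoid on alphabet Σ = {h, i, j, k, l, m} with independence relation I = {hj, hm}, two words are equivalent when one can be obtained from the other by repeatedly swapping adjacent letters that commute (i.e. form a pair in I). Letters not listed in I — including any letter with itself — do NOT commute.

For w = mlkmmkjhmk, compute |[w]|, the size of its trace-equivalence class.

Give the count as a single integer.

3

#0=m has no predecessor
#1=l depends on [0:m]
#2=k depends on [1:l]
#3=m depends on [2:k]
#4=m depends on [3:m]
#5=k depends on [4:m]
#6=j depends on [5:k]
#7=h depends on [5:k]
#8=m depends on [6:j]
#9=k depends on [7:h, 8:m]
sources: [0:m]
N(rest) = Σ N(rest − s) over sources s of rest; N(one piece) = 1:
  size 1 → [9]=1
  size 2 → [7,9]=1  [8,9]=1
  size 3 → [6,8,9]=1  [7,8,9]=2
  size 4 → [6,7,8,9]=3
  size 5 → [5,6,7,8,9]=3
  size 6 → [4,5,6,7,8,9]=3
  size 7 → [3,4,5,6,7,8,9]=3
  size 8 → [2,3,4,5,6,7,8,9]=3
  first=0(m) contributes 3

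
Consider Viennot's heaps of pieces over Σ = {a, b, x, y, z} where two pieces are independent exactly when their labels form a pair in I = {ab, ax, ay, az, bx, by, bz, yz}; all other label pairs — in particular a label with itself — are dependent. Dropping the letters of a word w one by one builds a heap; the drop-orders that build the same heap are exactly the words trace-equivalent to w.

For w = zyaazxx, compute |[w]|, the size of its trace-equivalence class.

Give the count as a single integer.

0(z) covers ∅
1(y) covers ∅
2(a) covers ∅
3(a) covers 2:a
4(z) covers 0:z
5(x) covers 1:y, 4:z
6(x) covers 5:x
floor of heap: 0:z, 1:y, 2:a
completions by unplaced set U, small U first (add the entries for U minus each lowest piece of U):
  |U|=1: {3}:1  {6}:1
  |U|=2: {2,3}:1  {3,6}:2  {5,6}:1
  |U|=3: {1,5,6}:1  {2,3,6}:3  {3,5,6}:3  {4,5,6}:1
  |U|=4: {0,4,5,6}:1  {1,3,5,6}:4  {1,4,5,6}:2  {2,3,5,6}:6  {3,4,5,6}:4
  |U|=5: {0,1,4,5,6}:3  {0,3,4,5,6}:5  {1,2,3,5,6}:10  {1,3,4,5,6}:10  {2,3,4,5,6}:10
  start at 0(z): 30
  start at 1(y): 15
  start at 2(a): 18
sum over floor = 63

63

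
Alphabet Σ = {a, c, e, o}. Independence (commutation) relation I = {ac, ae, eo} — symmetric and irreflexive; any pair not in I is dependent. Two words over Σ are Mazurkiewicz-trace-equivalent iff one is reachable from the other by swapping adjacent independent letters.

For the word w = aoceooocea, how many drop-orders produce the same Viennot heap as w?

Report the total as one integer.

13

0(a) covers ∅
1(o) covers 0:a
2(c) covers 1:o
3(e) covers 2:c
4(o) covers 2:c
5(o) covers 4:o
6(o) covers 5:o
7(c) covers 3:e, 6:o
8(e) covers 7:c
9(a) covers 6:o
floor of heap: 0:a
completions by unplaced set U, small U first (add the entries for U minus each lowest piece of U):
  |U|=1: {8}:1  {9}:1
  |U|=2: {7,8}:1  {8,9}:2
  |U|=3: {3,7,8}:1  {7,8,9}:3
  |U|=4: {3,7,8,9}:4  {6,7,8,9}:3
  |U|=5: {3,6,7,8,9}:7  {5,6,7,8,9}:3
  |U|=6: {3,5,6,7,8,9}:10  {4,5,6,7,8,9}:3
  |U|=7: {3,4,5,6,7,8,9}:13
  |U|=8: {2,3,4,5,6,7,8,9}:13
  start at 0(a): 13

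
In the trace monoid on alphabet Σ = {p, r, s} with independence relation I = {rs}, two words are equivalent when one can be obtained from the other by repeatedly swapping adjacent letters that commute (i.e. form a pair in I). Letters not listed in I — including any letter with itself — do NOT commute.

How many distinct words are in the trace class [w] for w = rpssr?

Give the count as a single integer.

#0=r has no predecessor
#1=p depends on [0:r]
#2=s depends on [1:p]
#3=s depends on [2:s]
#4=r depends on [1:p]
sources: [0:r]
N(rest) = Σ N(rest − s) over sources s of rest; N(one piece) = 1:
  size 1 → [3]=1  [4]=1
  size 2 → [2,3]=1  [3,4]=2
  size 3 → [2,3,4]=3
  first=0(r) contributes 3

3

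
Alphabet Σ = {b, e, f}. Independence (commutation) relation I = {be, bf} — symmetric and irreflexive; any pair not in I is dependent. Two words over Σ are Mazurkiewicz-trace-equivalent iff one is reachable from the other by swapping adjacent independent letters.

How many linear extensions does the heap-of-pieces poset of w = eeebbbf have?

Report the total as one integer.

0(e) covers ∅
1(e) covers 0:e
2(e) covers 1:e
3(b) covers ∅
4(b) covers 3:b
5(b) covers 4:b
6(f) covers 2:e
floor of heap: 0:e, 3:b
completions by unplaced set U, small U first (add the entries for U minus each lowest piece of U):
  |U|=1: {5}:1  {6}:1
  |U|=2: {2,6}:1  {4,5}:1  {5,6}:2
  |U|=3: {1,2,6}:1  {2,5,6}:3  {3,4,5}:1  {4,5,6}:3
  |U|=4: {0,1,2,6}:1  {1,2,5,6}:4  {2,4,5,6}:6  {3,4,5,6}:4
  |U|=5: {0,1,2,5,6}:5  {1,2,4,5,6}:10  {2,3,4,5,6}:10
  start at 0(e): 20
  start at 3(b): 15
sum over floor = 35

35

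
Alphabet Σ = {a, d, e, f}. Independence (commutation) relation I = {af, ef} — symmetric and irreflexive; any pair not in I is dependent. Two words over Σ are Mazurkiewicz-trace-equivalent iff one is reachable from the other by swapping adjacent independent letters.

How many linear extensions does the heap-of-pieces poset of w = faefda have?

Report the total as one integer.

piece 0:f — minimal
piece 1:a — minimal
piece 2:e rests on {1:a}
piece 3:f rests on {0:f}
piece 4:d rests on {2:e, 3:f}
piece 5:a rests on {4:d}
minimal pieces: {0:f, 1:a}
ways to finish when only these pieces remain (= sum over removing one remaining piece with nothing left below it):
  1 left: {5}→1
  2 left: {4,5}→1
  3 left: {2,4,5}→1  {3,4,5}→1
  4 left: {0,3,4,5}→1  {1,2,4,5}→1  {2,3,4,5}→2
  placing 0:f first → 3 extensions
  placing 1:a first → 3 extensions
total linear extensions = 6

6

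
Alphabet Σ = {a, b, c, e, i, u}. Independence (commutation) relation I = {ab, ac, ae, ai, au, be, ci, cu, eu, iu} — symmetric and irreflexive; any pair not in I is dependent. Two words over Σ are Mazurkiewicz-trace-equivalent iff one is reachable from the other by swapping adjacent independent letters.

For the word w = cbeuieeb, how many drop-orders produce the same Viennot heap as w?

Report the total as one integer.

21

0(c) covers ∅
1(b) covers 0:c
2(e) covers 0:c
3(u) covers 1:b
4(i) covers 1:b, 2:e
5(e) covers 4:i
6(e) covers 5:e
7(b) covers 3:u, 4:i
floor of heap: 0:c
completions by unplaced set U, small U first (add the entries for U minus each lowest piece of U):
  |U|=1: {6}:1  {7}:1
  |U|=2: {3,7}:1  {5,6}:1  {6,7}:2
  |U|=3: {3,6,7}:3  {5,6,7}:3
  |U|=4: {3,5,6,7}:6  {4,5,6,7}:3
  |U|=5: {2,4,5,6,7}:3  {3,4,5,6,7}:9
  |U|=6: {1,3,4,5,6,7}:9  {2,3,4,5,6,7}:12
  start at 0(c): 21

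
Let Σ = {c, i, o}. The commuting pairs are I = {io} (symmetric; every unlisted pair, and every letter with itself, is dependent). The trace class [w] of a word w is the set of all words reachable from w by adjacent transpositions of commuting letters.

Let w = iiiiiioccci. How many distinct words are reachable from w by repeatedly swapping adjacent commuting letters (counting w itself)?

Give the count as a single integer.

7

drop 0:i onto floor
drop 1:i onto {0:i}
drop 2:i onto {1:i}
drop 3:i onto {2:i}
drop 4:i onto {3:i}
drop 5:i onto {4:i}
drop 6:o onto floor
drop 7:c onto {5:i, 6:o}
drop 8:c onto {7:c}
drop 9:c onto {8:c}
drop 10:i onto {9:c}
ground layer = {0:i, 6:o}
drop-orders for the pieces not yet dropped (sum over which currently-grounded one goes next):
  1 to go: {10} 1
  2 to go: {9,10} 1
  3 to go: {8,9,10} 1
  4 to go: {7,8,9,10} 1
  5 to go: {5,7,8,9,10} 1  {6,7,8,9,10} 1
  6 to go: {4,5,7,8,9,10} 1  {5,6,7,8,9,10} 2
  7 to go: {3,4,5,7,8,9,10} 1  {4,5,6,7,8,9,10} 3
  8 to go: {2,3,4,5,7,8,9,10} 1  {3,4,5,6,7,8,9,10} 4
  9 to go: {1,2,3,4,5,7,8,9,10} 1  {2,3,4,5,6,7,8,9,10} 5
  if 0:i drops first: 6 orders
  if 6:o drops first: 1 orders
heap linearizations: 7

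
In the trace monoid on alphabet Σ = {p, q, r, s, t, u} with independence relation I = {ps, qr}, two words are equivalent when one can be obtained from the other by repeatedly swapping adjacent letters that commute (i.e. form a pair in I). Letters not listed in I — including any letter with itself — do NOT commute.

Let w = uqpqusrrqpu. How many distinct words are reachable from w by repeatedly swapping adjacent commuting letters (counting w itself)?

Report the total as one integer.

3

#0=u has no predecessor
#1=q depends on [0:u]
#2=p depends on [1:q]
#3=q depends on [2:p]
#4=u depends on [3:q]
#5=s depends on [4:u]
#6=r depends on [5:s]
#7=r depends on [6:r]
#8=q depends on [5:s]
#9=p depends on [7:r, 8:q]
#10=u depends on [9:p]
sources: [0:u]
N(rest) = Σ N(rest − s) over sources s of rest; N(one piece) = 1:
  size 1 → [10]=1
  size 2 → [9,10]=1
  size 3 → [7,9,10]=1  [8,9,10]=1
  size 4 → [6,7,9,10]=1  [7,8,9,10]=2
  size 5 → [6,7,8,9,10]=3
  size 6 → [5,6,7,8,9,10]=3
  size 7 → [4,5,6,7,8,9,10]=3
  size 8 → [3,4,5,6,7,8,9,10]=3
  size 9 → [2,3,4,5,6,7,8,9,10]=3
  first=0(u) contributes 3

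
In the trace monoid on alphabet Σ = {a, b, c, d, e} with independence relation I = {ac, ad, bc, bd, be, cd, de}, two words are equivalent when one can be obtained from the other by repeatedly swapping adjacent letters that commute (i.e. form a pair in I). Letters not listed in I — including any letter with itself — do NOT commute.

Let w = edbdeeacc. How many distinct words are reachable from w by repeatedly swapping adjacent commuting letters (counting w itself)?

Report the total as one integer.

drop 0:e onto floor
drop 1:d onto floor
drop 2:b onto floor
drop 3:d onto {1:d}
drop 4:e onto {0:e}
drop 5:e onto {4:e}
drop 6:a onto {2:b, 5:e}
drop 7:c onto {5:e}
drop 8:c onto {7:c}
ground layer = {0:e, 1:d, 2:b}
drop-orders for the pieces not yet dropped (sum over which currently-grounded one goes next):
  1 to go: {3} 1  {6} 1  {8} 1
  2 to go: {1,3} 1  {2,6} 1  {3,6} 2  {3,8} 2  {6,8} 2  {7,8} 1
  3 to go: {1,3,6} 3  {1,3,8} 3  {2,3,6} 3  {2,6,8} 3  {3,6,8} 6  {3,7,8} 3  {6,7,8} 3
  4 to go: {1,2,3,6} 6  {1,3,6,8} 12  {1,3,7,8} 6  {2,3,6,8} 12  {2,6,7,8} 6  {3,6,7,8} 12  {5,6,7,8} 3
  5 to go: {1,2,3,6,8} 30  {1,3,6,7,8} 30  {2,3,6,7,8} 30  {2,5,6,7,8} 9  {3,5,6,7,8} 15  {4,5,6,7,8} 3
  6 to go: {0,4,5,6,7,8} 3  {1,2,3,6,7,8} 90  {1,3,5,6,7,8} 45  {2,3,5,6,7,8} 54  {2,4,5,6,7,8} 12  {3,4,5,6,7,8} 18
  7 to go: {0,2,4,5,6,7,8} 15  {0,3,4,5,6,7,8} 21  {1,2,3,5,6,7,8} 189  {1,3,4,5,6,7,8} 63  {2,3,4,5,6,7,8} 84
  if 0:e drops first: 336 orders
  if 1:d drops first: 120 orders
  if 2:b drops first: 84 orders
heap linearizations: 540

540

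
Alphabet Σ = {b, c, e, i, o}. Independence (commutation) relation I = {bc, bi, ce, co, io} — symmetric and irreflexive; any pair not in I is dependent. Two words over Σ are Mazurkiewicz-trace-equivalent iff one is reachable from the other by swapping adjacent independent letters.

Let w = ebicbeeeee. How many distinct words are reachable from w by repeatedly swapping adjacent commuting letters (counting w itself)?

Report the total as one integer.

#0=e has no predecessor
#1=b depends on [0:e]
#2=i depends on [0:e]
#3=c depends on [2:i]
#4=b depends on [1:b]
#5=e depends on [2:i, 4:b]
#6=e depends on [5:e]
#7=e depends on [6:e]
#8=e depends on [7:e]
#9=e depends on [8:e]
sources: [0:e]
N(rest) = Σ N(rest − s) over sources s of rest; N(one piece) = 1:
  size 1 → [3]=1  [9]=1
  size 2 → [3,9]=2  [8,9]=1
  size 3 → [3,8,9]=3  [7,8,9]=1
  size 4 → [3,7,8,9]=4  [6,7,8,9]=1
  size 5 → [3,6,7,8,9]=5  [5,6,7,8,9]=1
  size 6 → [3,5,6,7,8,9]=6  [4,5,6,7,8,9]=1
  size 7 → [1,4,5,6,7,8,9]=1  [2,3,5,6,7,8,9]=6  [3,4,5,6,7,8,9]=7
  size 8 → [1,3,4,5,6,7,8,9]=8  [2,3,4,5,6,7,8,9]=13
  first=0(e) contributes 21

21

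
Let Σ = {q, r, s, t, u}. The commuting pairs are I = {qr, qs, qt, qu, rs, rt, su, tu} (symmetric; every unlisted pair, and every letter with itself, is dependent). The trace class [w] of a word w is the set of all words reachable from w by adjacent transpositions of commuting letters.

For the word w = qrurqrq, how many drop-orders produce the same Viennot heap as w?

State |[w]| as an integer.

35

0(q) covers ∅
1(r) covers ∅
2(u) covers 1:r
3(r) covers 2:u
4(q) covers 0:q
5(r) covers 3:r
6(q) covers 4:q
floor of heap: 0:q, 1:r
completions by unplaced set U, small U first (add the entries for U minus each lowest piece of U):
  |U|=1: {5}:1  {6}:1
  |U|=2: {3,5}:1  {4,6}:1  {5,6}:2
  |U|=3: {0,4,6}:1  {2,3,5}:1  {3,5,6}:3  {4,5,6}:3
  |U|=4: {0,4,5,6}:4  {1,2,3,5}:1  {2,3,5,6}:4  {3,4,5,6}:6
  |U|=5: {0,3,4,5,6}:10  {1,2,3,5,6}:5  {2,3,4,5,6}:10
  start at 0(q): 15
  start at 1(r): 20
sum over floor = 35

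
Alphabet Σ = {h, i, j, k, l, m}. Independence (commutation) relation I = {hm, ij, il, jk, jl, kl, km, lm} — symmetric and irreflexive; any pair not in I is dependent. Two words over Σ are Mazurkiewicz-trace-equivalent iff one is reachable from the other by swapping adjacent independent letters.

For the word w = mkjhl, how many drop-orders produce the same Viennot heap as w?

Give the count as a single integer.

0(m) covers ∅
1(k) covers ∅
2(j) covers 0:m
3(h) covers 1:k, 2:j
4(l) covers 3:h
floor of heap: 0:m, 1:k
completions by unplaced set U, small U first (add the entries for U minus each lowest piece of U):
  |U|=1: {4}:1
  |U|=2: {3,4}:1
  |U|=3: {1,3,4}:1  {2,3,4}:1
  start at 0(m): 2
  start at 1(k): 1
sum over floor = 3

3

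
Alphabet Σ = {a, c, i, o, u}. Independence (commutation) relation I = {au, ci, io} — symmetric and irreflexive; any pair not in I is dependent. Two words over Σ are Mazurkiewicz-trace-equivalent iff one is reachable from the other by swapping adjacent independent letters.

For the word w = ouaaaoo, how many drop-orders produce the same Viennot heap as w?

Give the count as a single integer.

#0=o has no predecessor
#1=u depends on [0:o]
#2=a depends on [0:o]
#3=a depends on [2:a]
#4=a depends on [3:a]
#5=o depends on [1:u, 4:a]
#6=o depends on [5:o]
sources: [0:o]
N(rest) = Σ N(rest − s) over sources s of rest; N(one piece) = 1:
  size 1 → [6]=1
  size 2 → [5,6]=1
  size 3 → [1,5,6]=1  [4,5,6]=1
  size 4 → [1,4,5,6]=2  [3,4,5,6]=1
  size 5 → [1,3,4,5,6]=3  [2,3,4,5,6]=1
  first=0(o) contributes 4

4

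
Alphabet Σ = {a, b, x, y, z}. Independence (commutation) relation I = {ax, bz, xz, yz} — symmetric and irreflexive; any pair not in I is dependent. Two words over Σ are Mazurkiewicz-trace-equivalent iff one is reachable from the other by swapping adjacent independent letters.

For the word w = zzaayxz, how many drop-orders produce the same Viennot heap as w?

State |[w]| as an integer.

3

#0=z has no predecessor
#1=z depends on [0:z]
#2=a depends on [1:z]
#3=a depends on [2:a]
#4=y depends on [3:a]
#5=x depends on [4:y]
#6=z depends on [3:a]
sources: [0:z]
N(rest) = Σ N(rest − s) over sources s of rest; N(one piece) = 1:
  size 1 → [5]=1  [6]=1
  size 2 → [4,5]=1  [5,6]=2
  size 3 → [4,5,6]=3
  size 4 → [3,4,5,6]=3
  size 5 → [2,3,4,5,6]=3
  first=0(z) contributes 3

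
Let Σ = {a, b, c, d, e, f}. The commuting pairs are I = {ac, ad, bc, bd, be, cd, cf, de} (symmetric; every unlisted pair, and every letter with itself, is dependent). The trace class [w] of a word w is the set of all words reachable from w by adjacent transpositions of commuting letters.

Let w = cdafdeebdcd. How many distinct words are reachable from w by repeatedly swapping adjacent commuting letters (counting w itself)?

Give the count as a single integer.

1400

piece 0:c — minimal
piece 1:d — minimal
piece 2:a — minimal
piece 3:f rests on {1:d, 2:a}
piece 4:d rests on {3:f}
piece 5:e rests on {0:c, 3:f}
piece 6:e rests on {5:e}
piece 7:b rests on {3:f}
piece 8:d rests on {4:d}
piece 9:c rests on {6:e}
piece 10:d rests on {8:d}
minimal pieces: {0:c, 1:d, 2:a}
ways to finish when only these pieces remain (= sum over removing one remaining piece with nothing left below it):
  1 left: {7}→1  {9}→1  {10}→1
  2 left: {6,9}→1  {7,9}→2  {7,10}→2  {8,10}→1  {9,10}→2
  3 left: {4,8,10}→1  {5,6,9}→1  {6,7,9}→3  {6,9,10}→3  {7,8,10}→3  {7,9,10}→6  {8,9,10}→3
  4 left: {0,5,6,9}→1  {4,7,8,10}→4  {4,8,9,10}→4  {5,6,7,9}→4  {5,6,9,10}→4  {6,7,9,10}→12  {6,8,9,10}→6  {7,8,9,10}→12
  5 left: {0,5,6,7,9}→5  {0,5,6,9,10}→5  {4,6,8,9,10}→10  {4,7,8,9,10}→20  {5,6,7,9,10}→20  {5,6,8,9,10}→10  {6,7,8,9,10}→30
  6 left: {0,5,6,7,9,10}→30  {0,5,6,8,9,10}→15  {4,5,6,8,9,10}→20  {4,6,7,8,9,10}→60  {5,6,7,8,9,10}→60
  7 left: {0,4,5,6,8,9,10}→35  {0,5,6,7,8,9,10}→105  {4,5,6,7,8,9,10}→140
  8 left: {0,4,5,6,7,8,9,10}→280  {3,4,5,6,7,8,9,10}→140
  9 left: {0,3,4,5,6,7,8,9,10}→420  {1,3,4,5,6,7,8,9,10}→140  {2,3,4,5,6,7,8,9,10}→140
  placing 0:c first → 280 extensions
  placing 1:d first → 560 extensions
  placing 2:a first → 560 extensions
total linear extensions = 1400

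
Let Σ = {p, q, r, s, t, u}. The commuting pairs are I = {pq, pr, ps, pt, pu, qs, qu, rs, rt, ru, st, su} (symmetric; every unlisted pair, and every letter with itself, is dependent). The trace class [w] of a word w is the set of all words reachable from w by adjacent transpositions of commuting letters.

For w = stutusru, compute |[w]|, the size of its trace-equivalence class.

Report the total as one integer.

168

0(s) covers ∅
1(t) covers ∅
2(u) covers 1:t
3(t) covers 2:u
4(u) covers 3:t
5(s) covers 0:s
6(r) covers ∅
7(u) covers 4:u
floor of heap: 0:s, 1:t, 6:r
completions by unplaced set U, small U first (add the entries for U minus each lowest piece of U):
  |U|=1: {5}:1  {6}:1  {7}:1
  |U|=2: {0,5}:1  {4,7}:1  {5,6}:2  {5,7}:2  {6,7}:2
  |U|=3: {0,5,6}:3  {0,5,7}:3  {3,4,7}:1  {4,5,7}:3  {4,6,7}:3  {5,6,7}:6
  |U|=4: {0,4,5,7}:6  {0,5,6,7}:12  {2,3,4,7}:1  {3,4,5,7}:4  {3,4,6,7}:4  {4,5,6,7}:12
  |U|=5: {0,3,4,5,7}:10  {0,4,5,6,7}:30  {1,2,3,4,7}:1  {2,3,4,5,7}:5  {2,3,4,6,7}:5  {3,4,5,6,7}:20
  |U|=6: {0,2,3,4,5,7}:15  {0,3,4,5,6,7}:60  {1,2,3,4,5,7}:6  {1,2,3,4,6,7}:6  {2,3,4,5,6,7}:30
  start at 0(s): 42
  start at 1(t): 105
  start at 6(r): 21
sum over floor = 168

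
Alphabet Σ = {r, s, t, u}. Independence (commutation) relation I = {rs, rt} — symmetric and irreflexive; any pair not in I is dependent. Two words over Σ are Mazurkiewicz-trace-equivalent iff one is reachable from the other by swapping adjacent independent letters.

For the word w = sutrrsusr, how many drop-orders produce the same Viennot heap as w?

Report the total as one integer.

#0=s has no predecessor
#1=u depends on [0:s]
#2=t depends on [1:u]
#3=r depends on [1:u]
#4=r depends on [3:r]
#5=s depends on [2:t]
#6=u depends on [4:r, 5:s]
#7=s depends on [6:u]
#8=r depends on [6:u]
sources: [0:s]
N(rest) = Σ N(rest − s) over sources s of rest; N(one piece) = 1:
  size 1 → [7]=1  [8]=1
  size 2 → [7,8]=2
  size 3 → [6,7,8]=2
  size 4 → [4,6,7,8]=2  [5,6,7,8]=2
  size 5 → [2,5,6,7,8]=2  [3,4,6,7,8]=2  [4,5,6,7,8]=4
  size 6 → [2,4,5,6,7,8]=6  [3,4,5,6,7,8]=6
  size 7 → [2,3,4,5,6,7,8]=12
  first=0(s) contributes 12

12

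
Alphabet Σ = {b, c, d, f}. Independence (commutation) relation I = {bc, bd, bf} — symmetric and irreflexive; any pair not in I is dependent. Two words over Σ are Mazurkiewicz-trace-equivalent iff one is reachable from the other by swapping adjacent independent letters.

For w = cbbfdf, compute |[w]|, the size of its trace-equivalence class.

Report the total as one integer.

0(c) covers ∅
1(b) covers ∅
2(b) covers 1:b
3(f) covers 0:c
4(d) covers 3:f
5(f) covers 4:d
floor of heap: 0:c, 1:b
completions by unplaced set U, small U first (add the entries for U minus each lowest piece of U):
  |U|=1: {2}:1  {5}:1
  |U|=2: {1,2}:1  {2,5}:2  {4,5}:1
  |U|=3: {1,2,5}:3  {2,4,5}:3  {3,4,5}:1
  |U|=4: {0,3,4,5}:1  {1,2,4,5}:6  {2,3,4,5}:4
  start at 0(c): 10
  start at 1(b): 5
sum over floor = 15

15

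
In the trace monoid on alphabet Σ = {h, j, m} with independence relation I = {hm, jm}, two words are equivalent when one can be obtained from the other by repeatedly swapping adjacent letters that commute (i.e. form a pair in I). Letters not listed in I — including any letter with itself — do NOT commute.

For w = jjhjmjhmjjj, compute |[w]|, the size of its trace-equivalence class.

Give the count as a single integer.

#0=j has no predecessor
#1=j depends on [0:j]
#2=h depends on [1:j]
#3=j depends on [2:h]
#4=m has no predecessor
#5=j depends on [3:j]
#6=h depends on [5:j]
#7=m depends on [4:m]
#8=j depends on [6:h]
#9=j depends on [8:j]
#10=j depends on [9:j]
sources: [0:j, 4:m]
N(rest) = Σ N(rest − s) over sources s of rest; N(one piece) = 1:
  size 1 → [7]=1  [10]=1
  size 2 → [4,7]=1  [7,10]=2  [9,10]=1
  size 3 → [4,7,10]=3  [7,9,10]=3  [8,9,10]=1
  size 4 → [4,7,9,10]=6  [6,8,9,10]=1  [7,8,9,10]=4
  size 5 → [4,7,8,9,10]=10  [5,6,8,9,10]=1  [6,7,8,9,10]=5
  size 6 → [3,5,6,8,9,10]=1  [4,6,7,8,9,10]=15  [5,6,7,8,9,10]=6
  size 7 → [2,3,5,6,8,9,10]=1  [3,5,6,7,8,9,10]=7  [4,5,6,7,8,9,10]=21
  size 8 → [1,2,3,5,6,8,9,10]=1  [2,3,5,6,7,8,9,10]=8  [3,4,5,6,7,8,9,10]=28
  size 9 → [0,1,2,3,5,6,8,9,10]=1  [1,2,3,5,6,7,8,9,10]=9  [2,3,4,5,6,7,8,9,10]=36
  first=0(j) contributes 45
  first=4(m) contributes 10
|[w]| = 55

55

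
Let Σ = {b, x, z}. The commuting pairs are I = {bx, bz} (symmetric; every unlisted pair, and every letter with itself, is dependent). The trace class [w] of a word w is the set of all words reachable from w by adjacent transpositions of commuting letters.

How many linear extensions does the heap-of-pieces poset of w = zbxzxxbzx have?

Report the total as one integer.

36

0(z) covers ∅
1(b) covers ∅
2(x) covers 0:z
3(z) covers 2:x
4(x) covers 3:z
5(x) covers 4:x
6(b) covers 1:b
7(z) covers 5:x
8(x) covers 7:z
floor of heap: 0:z, 1:b
completions by unplaced set U, small U first (add the entries for U minus each lowest piece of U):
  |U|=1: {6}:1  {8}:1
  |U|=2: {1,6}:1  {6,8}:2  {7,8}:1
  |U|=3: {1,6,8}:3  {5,7,8}:1  {6,7,8}:3
  |U|=4: {1,6,7,8}:6  {4,5,7,8}:1  {5,6,7,8}:4
  |U|=5: {1,5,6,7,8}:10  {3,4,5,7,8}:1  {4,5,6,7,8}:5
  |U|=6: {1,4,5,6,7,8}:15  {2,3,4,5,7,8}:1  {3,4,5,6,7,8}:6
  |U|=7: {0,2,3,4,5,7,8}:1  {1,3,4,5,6,7,8}:21  {2,3,4,5,6,7,8}:7
  start at 0(z): 28
  start at 1(b): 8
sum over floor = 36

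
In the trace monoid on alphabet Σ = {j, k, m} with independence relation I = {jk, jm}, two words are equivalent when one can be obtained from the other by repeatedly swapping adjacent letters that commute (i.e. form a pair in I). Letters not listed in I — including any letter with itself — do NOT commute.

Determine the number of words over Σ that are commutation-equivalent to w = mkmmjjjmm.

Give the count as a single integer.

84

#0=m has no predecessor
#1=k depends on [0:m]
#2=m depends on [1:k]
#3=m depends on [2:m]
#4=j has no predecessor
#5=j depends on [4:j]
#6=j depends on [5:j]
#7=m depends on [3:m]
#8=m depends on [7:m]
sources: [0:m, 4:j]
N(rest) = Σ N(rest − s) over sources s of rest; N(one piece) = 1:
  size 1 → [6]=1  [8]=1
  size 2 → [5,6]=1  [6,8]=2  [7,8]=1
  size 3 → [3,7,8]=1  [4,5,6]=1  [5,6,8]=3  [6,7,8]=3
  size 4 → [2,3,7,8]=1  [3,6,7,8]=4  [4,5,6,8]=4  [5,6,7,8]=6
  size 5 → [1,2,3,7,8]=1  [2,3,6,7,8]=5  [3,5,6,7,8]=10  [4,5,6,7,8]=10
  size 6 → [0,1,2,3,7,8]=1  [1,2,3,6,7,8]=6  [2,3,5,6,7,8]=15  [3,4,5,6,7,8]=20
  size 7 → [0,1,2,3,6,7,8]=7  [1,2,3,5,6,7,8]=21  [2,3,4,5,6,7,8]=35
  first=0(m) contributes 56
  first=4(j) contributes 28
|[w]| = 84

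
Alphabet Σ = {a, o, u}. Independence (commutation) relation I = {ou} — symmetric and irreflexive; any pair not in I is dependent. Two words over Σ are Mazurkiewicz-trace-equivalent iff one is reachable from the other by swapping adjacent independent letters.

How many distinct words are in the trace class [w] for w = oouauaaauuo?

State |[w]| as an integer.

#0=o has no predecessor
#1=o depends on [0:o]
#2=u has no predecessor
#3=a depends on [1:o, 2:u]
#4=u depends on [3:a]
#5=a depends on [4:u]
#6=a depends on [5:a]
#7=a depends on [6:a]
#8=u depends on [7:a]
#9=u depends on [8:u]
#10=o depends on [7:a]
sources: [0:o, 2:u]
N(rest) = Σ N(rest − s) over sources s of rest; N(one piece) = 1:
  size 1 → [9]=1  [10]=1
  size 2 → [8,9]=1  [9,10]=2
  size 3 → [8,9,10]=3
  size 4 → [7,8,9,10]=3
  size 5 → [6,7,8,9,10]=3
  size 6 → [5,6,7,8,9,10]=3
  size 7 → [4,5,6,7,8,9,10]=3
  size 8 → [3,4,5,6,7,8,9,10]=3
  size 9 → [1,3,4,5,6,7,8,9,10]=3  [2,3,4,5,6,7,8,9,10]=3
  first=0(o) contributes 6
  first=2(u) contributes 3
|[w]| = 9

9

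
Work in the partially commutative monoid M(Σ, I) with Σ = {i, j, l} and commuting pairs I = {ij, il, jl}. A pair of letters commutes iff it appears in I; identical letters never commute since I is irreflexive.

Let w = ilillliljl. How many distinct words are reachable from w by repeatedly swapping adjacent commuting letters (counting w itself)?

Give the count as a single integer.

840

drop 0:i onto floor
drop 1:l onto floor
drop 2:i onto {0:i}
drop 3:l onto {1:l}
drop 4:l onto {3:l}
drop 5:l onto {4:l}
drop 6:i onto {2:i}
drop 7:l onto {5:l}
drop 8:j onto floor
drop 9:l onto {7:l}
ground layer = {0:i, 1:l, 8:j}
drop-orders for the pieces not yet dropped (sum over which currently-grounded one goes next):
  1 to go: {6} 1  {8} 1  {9} 1
  2 to go: {2,6} 1  {6,8} 2  {6,9} 2  {7,9} 1  {8,9} 2
  3 to go: {0,2,6} 1  {2,6,8} 3  {2,6,9} 3  {5,7,9} 1  {6,7,9} 3  {6,8,9} 6  {7,8,9} 3
  4 to go: {0,2,6,8} 4  {0,2,6,9} 4  {2,6,7,9} 6  {2,6,8,9} 12  {4,5,7,9} 1  {5,6,7,9} 4  {5,7,8,9} 4  {6,7,8,9} 12
  5 to go: {0,2,6,7,9} 10  {0,2,6,8,9} 20  {2,5,6,7,9} 10  {2,6,7,8,9} 30  {3,4,5,7,9} 1  {4,5,6,7,9} 5  {4,5,7,8,9} 5  {5,6,7,8,9} 20
  6 to go: {0,2,5,6,7,9} 20  {0,2,6,7,8,9} 60  {1,3,4,5,7,9} 1  {2,4,5,6,7,9} 15  {2,5,6,7,8,9} 60  {3,4,5,6,7,9} 6  {3,4,5,7,8,9} 6  {4,5,6,7,8,9} 30
  7 to go: {0,2,4,5,6,7,9} 35  {0,2,5,6,7,8,9} 140  {1,3,4,5,6,7,9} 7  {1,3,4,5,7,8,9} 7  {2,3,4,5,6,7,9} 21  {2,4,5,6,7,8,9} 105  {3,4,5,6,7,8,9} 42
  8 to go: {0,2,3,4,5,6,7,9} 56  {0,2,4,5,6,7,8,9} 280  {1,2,3,4,5,6,7,9} 28  {1,3,4,5,6,7,8,9} 56  {2,3,4,5,6,7,8,9} 168
  if 0:i drops first: 252 orders
  if 1:l drops first: 504 orders
  if 8:j drops first: 84 orders
heap linearizations: 840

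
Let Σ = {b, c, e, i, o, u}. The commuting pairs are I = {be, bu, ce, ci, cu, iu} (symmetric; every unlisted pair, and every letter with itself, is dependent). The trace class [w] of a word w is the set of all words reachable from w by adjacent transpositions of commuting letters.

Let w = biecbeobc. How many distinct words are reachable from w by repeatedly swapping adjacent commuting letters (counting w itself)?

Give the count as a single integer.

drop 0:b onto floor
drop 1:i onto {0:b}
drop 2:e onto {1:i}
drop 3:c onto {0:b}
drop 4:b onto {1:i, 3:c}
drop 5:e onto {2:e}
drop 6:o onto {4:b, 5:e}
drop 7:b onto {6:o}
drop 8:c onto {7:b}
ground layer = {0:b}
drop-orders for the pieces not yet dropped (sum over which currently-grounded one goes next):
  1 to go: {8} 1
  2 to go: {7,8} 1
  3 to go: {6,7,8} 1
  4 to go: {4,6,7,8} 1  {5,6,7,8} 1
  5 to go: {2,5,6,7,8} 1  {3,4,6,7,8} 1  {4,5,6,7,8} 2
  6 to go: {2,4,5,6,7,8} 3  {3,4,5,6,7,8} 3
  7 to go: {1,2,4,5,6,7,8} 3  {2,3,4,5,6,7,8} 6
  if 0:b drops first: 9 orders

9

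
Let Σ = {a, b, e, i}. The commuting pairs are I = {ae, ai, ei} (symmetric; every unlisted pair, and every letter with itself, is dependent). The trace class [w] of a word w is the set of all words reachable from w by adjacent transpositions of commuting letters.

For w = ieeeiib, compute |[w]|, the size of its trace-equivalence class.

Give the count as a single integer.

drop 0:i onto floor
drop 1:e onto floor
drop 2:e onto {1:e}
drop 3:e onto {2:e}
drop 4:i onto {0:i}
drop 5:i onto {4:i}
drop 6:b onto {3:e, 5:i}
ground layer = {0:i, 1:e}
drop-orders for the pieces not yet dropped (sum over which currently-grounded one goes next):
  1 to go: {6} 1
  2 to go: {3,6} 1  {5,6} 1
  3 to go: {2,3,6} 1  {3,5,6} 2  {4,5,6} 1
  4 to go: {0,4,5,6} 1  {1,2,3,6} 1  {2,3,5,6} 3  {3,4,5,6} 3
  5 to go: {0,3,4,5,6} 4  {1,2,3,5,6} 4  {2,3,4,5,6} 6
  if 0:i drops first: 10 orders
  if 1:e drops first: 10 orders
heap linearizations: 20

20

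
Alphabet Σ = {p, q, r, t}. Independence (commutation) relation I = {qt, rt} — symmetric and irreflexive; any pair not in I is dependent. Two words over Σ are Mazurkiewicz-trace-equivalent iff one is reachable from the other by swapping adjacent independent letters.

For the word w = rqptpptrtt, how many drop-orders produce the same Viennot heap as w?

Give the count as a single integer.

4

0(r) covers ∅
1(q) covers 0:r
2(p) covers 1:q
3(t) covers 2:p
4(p) covers 3:t
5(p) covers 4:p
6(t) covers 5:p
7(r) covers 5:p
8(t) covers 6:t
9(t) covers 8:t
floor of heap: 0:r
completions by unplaced set U, small U first (add the entries for U minus each lowest piece of U):
  |U|=1: {7}:1  {9}:1
  |U|=2: {7,9}:2  {8,9}:1
  |U|=3: {6,8,9}:1  {7,8,9}:3
  |U|=4: {6,7,8,9}:4
  |U|=5: {5,6,7,8,9}:4
  |U|=6: {4,5,6,7,8,9}:4
  |U|=7: {3,4,5,6,7,8,9}:4
  |U|=8: {2,3,4,5,6,7,8,9}:4
  start at 0(r): 4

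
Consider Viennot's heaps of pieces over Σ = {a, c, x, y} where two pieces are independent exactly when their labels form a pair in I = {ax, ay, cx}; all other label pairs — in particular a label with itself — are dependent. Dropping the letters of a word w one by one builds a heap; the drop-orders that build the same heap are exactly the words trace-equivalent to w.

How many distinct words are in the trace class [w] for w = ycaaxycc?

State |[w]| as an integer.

9

drop 0:y onto floor
drop 1:c onto {0:y}
drop 2:a onto {1:c}
drop 3:a onto {2:a}
drop 4:x onto {0:y}
drop 5:y onto {1:c, 4:x}
drop 6:c onto {3:a, 5:y}
drop 7:c onto {6:c}
ground layer = {0:y}
drop-orders for the pieces not yet dropped (sum over which currently-grounded one goes next):
  1 to go: {7} 1
  2 to go: {6,7} 1
  3 to go: {3,6,7} 1  {5,6,7} 1
  4 to go: {2,3,6,7} 1  {3,5,6,7} 2  {4,5,6,7} 1
  5 to go: {2,3,5,6,7} 3  {3,4,5,6,7} 3
  6 to go: {1,2,3,5,6,7} 3  {2,3,4,5,6,7} 6
  if 0:y drops first: 9 orders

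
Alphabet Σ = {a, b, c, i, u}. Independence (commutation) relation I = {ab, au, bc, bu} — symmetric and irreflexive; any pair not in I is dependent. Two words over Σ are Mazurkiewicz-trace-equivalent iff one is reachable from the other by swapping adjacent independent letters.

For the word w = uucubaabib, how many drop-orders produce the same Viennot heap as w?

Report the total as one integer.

#0=u has no predecessor
#1=u depends on [0:u]
#2=c depends on [1:u]
#3=u depends on [2:c]
#4=b has no predecessor
#5=a depends on [2:c]
#6=a depends on [5:a]
#7=b depends on [4:b]
#8=i depends on [3:u, 6:a, 7:b]
#9=b depends on [8:i]
sources: [0:u, 4:b]
N(rest) = Σ N(rest − s) over sources s of rest; N(one piece) = 1:
  size 1 → [9]=1
  size 2 → [8,9]=1
  size 3 → [3,8,9]=1  [6,8,9]=1  [7,8,9]=1
  size 4 → [3,6,8,9]=2  [3,7,8,9]=2  [4,7,8,9]=1  [5,6,8,9]=1  [6,7,8,9]=2
  size 5 → [3,4,7,8,9]=3  [3,5,6,8,9]=3  [3,6,7,8,9]=6  [4,6,7,8,9]=3  [5,6,7,8,9]=3
  size 6 → [2,3,5,6,8,9]=3  [3,4,6,7,8,9]=12  [3,5,6,7,8,9]=12  [4,5,6,7,8,9]=6
  size 7 → [1,2,3,5,6,8,9]=3  [2,3,5,6,7,8,9]=15  [3,4,5,6,7,8,9]=30
  size 8 → [0,1,2,3,5,6,8,9]=3  [1,2,3,5,6,7,8,9]=18  [2,3,4,5,6,7,8,9]=45
  first=0(u) contributes 63
  first=4(b) contributes 21
|[w]| = 84

84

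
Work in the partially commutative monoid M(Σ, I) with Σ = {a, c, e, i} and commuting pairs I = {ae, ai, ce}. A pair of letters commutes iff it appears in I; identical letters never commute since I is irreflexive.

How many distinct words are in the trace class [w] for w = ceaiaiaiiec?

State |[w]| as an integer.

231

piece 0:c — minimal
piece 1:e — minimal
piece 2:a rests on {0:c}
piece 3:i rests on {0:c, 1:e}
piece 4:a rests on {2:a}
piece 5:i rests on {3:i}
piece 6:a rests on {4:a}
piece 7:i rests on {5:i}
piece 8:i rests on {7:i}
piece 9:e rests on {8:i}
piece 10:c rests on {6:a, 8:i}
minimal pieces: {0:c, 1:e}
ways to finish when only these pieces remain (= sum over removing one remaining piece with nothing left below it):
  1 left: {9}→1  {10}→1
  2 left: {6,10}→1  {9,10}→2
  3 left: {4,6,10}→1  {6,9,10}→3  {8,9,10}→2
  4 left: {2,4,6,10}→1  {4,6,9,10}→4  {6,8,9,10}→5  {7,8,9,10}→2
  5 left: {2,4,6,9,10}→5  {4,6,8,9,10}→9  {5,7,8,9,10}→2  {6,7,8,9,10}→7
  6 left: {2,4,6,8,9,10}→14  {3,5,7,8,9,10}→2  {4,6,7,8,9,10}→16  {5,6,7,8,9,10}→9
  7 left: {1,3,5,7,8,9,10}→2  {2,4,6,7,8,9,10}→30  {3,5,6,7,8,9,10}→11  {4,5,6,7,8,9,10}→25
  8 left: {1,3,5,6,7,8,9,10}→13  {2,4,5,6,7,8,9,10}→55  {3,4,5,6,7,8,9,10}→36
  9 left: {1,3,4,5,6,7,8,9,10}→49  {2,3,4,5,6,7,8,9,10}→91
  placing 0:c first → 140 extensions
  placing 1:e first → 91 extensions
total linear extensions = 231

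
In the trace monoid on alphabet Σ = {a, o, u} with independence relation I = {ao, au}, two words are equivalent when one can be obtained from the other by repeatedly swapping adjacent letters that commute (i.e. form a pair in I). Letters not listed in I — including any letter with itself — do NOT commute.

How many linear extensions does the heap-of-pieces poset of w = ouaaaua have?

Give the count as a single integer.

drop 0:o onto floor
drop 1:u onto {0:o}
drop 2:a onto floor
drop 3:a onto {2:a}
drop 4:a onto {3:a}
drop 5:u onto {1:u}
drop 6:a onto {4:a}
ground layer = {0:o, 2:a}
drop-orders for the pieces not yet dropped (sum over which currently-grounded one goes next):
  1 to go: {5} 1  {6} 1
  2 to go: {1,5} 1  {4,6} 1  {5,6} 2
  3 to go: {0,1,5} 1  {1,5,6} 3  {3,4,6} 1  {4,5,6} 3
  4 to go: {0,1,5,6} 4  {1,4,5,6} 6  {2,3,4,6} 1  {3,4,5,6} 4
  5 to go: {0,1,4,5,6} 10  {1,3,4,5,6} 10  {2,3,4,5,6} 5
  if 0:o drops first: 15 orders
  if 2:a drops first: 20 orders
heap linearizations: 35

35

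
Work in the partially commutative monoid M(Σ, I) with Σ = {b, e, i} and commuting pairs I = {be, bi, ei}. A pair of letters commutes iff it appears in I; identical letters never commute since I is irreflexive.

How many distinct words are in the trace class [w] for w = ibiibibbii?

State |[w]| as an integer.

210

#0=i has no predecessor
#1=b has no predecessor
#2=i depends on [0:i]
#3=i depends on [2:i]
#4=b depends on [1:b]
#5=i depends on [3:i]
#6=b depends on [4:b]
#7=b depends on [6:b]
#8=i depends on [5:i]
#9=i depends on [8:i]
sources: [0:i, 1:b]
N(rest) = Σ N(rest − s) over sources s of rest; N(one piece) = 1:
  size 1 → [7]=1  [9]=1
  size 2 → [6,7]=1  [7,9]=2  [8,9]=1
  size 3 → [4,6,7]=1  [5,8,9]=1  [6,7,9]=3  [7,8,9]=3
  size 4 → [1,4,6,7]=1  [3,5,8,9]=1  [4,6,7,9]=4  [5,7,8,9]=4  [6,7,8,9]=6
  size 5 → [1,4,6,7,9]=5  [2,3,5,8,9]=1  [3,5,7,8,9]=5  [4,6,7,8,9]=10  [5,6,7,8,9]=10
  size 6 → [0,2,3,5,8,9]=1  [1,4,6,7,8,9]=15  [2,3,5,7,8,9]=6  [3,5,6,7,8,9]=15  [4,5,6,7,8,9]=20
  size 7 → [0,2,3,5,7,8,9]=7  [1,4,5,6,7,8,9]=35  [2,3,5,6,7,8,9]=21  [3,4,5,6,7,8,9]=35
  size 8 → [0,2,3,5,6,7,8,9]=28  [1,3,4,5,6,7,8,9]=70  [2,3,4,5,6,7,8,9]=56
  first=0(i) contributes 126
  first=1(b) contributes 84
|[w]| = 210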